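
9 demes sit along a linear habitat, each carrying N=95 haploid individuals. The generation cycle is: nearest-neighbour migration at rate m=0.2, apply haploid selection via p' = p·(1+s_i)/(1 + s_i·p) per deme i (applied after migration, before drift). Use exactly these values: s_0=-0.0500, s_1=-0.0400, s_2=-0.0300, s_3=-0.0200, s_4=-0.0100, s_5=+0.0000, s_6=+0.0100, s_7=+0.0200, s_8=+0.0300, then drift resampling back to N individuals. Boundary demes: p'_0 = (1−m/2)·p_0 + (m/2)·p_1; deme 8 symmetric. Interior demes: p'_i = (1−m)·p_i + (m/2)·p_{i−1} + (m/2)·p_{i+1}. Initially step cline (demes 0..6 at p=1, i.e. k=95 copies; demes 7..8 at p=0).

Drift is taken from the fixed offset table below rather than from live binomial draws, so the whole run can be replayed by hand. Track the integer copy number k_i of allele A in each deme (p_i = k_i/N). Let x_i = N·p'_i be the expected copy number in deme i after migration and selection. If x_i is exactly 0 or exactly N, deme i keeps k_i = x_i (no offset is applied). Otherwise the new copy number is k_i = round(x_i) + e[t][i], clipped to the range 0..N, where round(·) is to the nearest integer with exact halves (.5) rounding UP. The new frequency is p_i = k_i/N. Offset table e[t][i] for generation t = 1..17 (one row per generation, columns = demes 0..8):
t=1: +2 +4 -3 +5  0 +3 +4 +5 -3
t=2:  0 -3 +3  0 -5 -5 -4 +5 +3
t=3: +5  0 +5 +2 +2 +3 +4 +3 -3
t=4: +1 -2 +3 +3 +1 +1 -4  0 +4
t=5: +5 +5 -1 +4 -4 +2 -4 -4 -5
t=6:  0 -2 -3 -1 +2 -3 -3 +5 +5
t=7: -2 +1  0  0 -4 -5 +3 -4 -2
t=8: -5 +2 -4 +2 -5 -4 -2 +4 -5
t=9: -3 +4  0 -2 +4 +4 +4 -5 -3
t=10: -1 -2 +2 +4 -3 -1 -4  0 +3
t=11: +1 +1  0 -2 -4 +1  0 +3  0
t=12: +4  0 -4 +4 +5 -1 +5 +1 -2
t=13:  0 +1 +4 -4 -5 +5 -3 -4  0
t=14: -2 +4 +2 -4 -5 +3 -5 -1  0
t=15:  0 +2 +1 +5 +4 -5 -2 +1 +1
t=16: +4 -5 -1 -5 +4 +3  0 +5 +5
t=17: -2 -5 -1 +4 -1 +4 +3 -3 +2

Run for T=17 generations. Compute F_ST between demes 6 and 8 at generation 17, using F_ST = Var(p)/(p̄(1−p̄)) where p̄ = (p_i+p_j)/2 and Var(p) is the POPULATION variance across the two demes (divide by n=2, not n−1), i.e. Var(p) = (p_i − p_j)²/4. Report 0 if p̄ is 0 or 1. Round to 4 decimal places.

0.0403

t=0: k=[95 95 95 95 95 95 95 0 0]
t=1: x=[95.0000 95.0000 95.0000 95.0000 95.0000 95.0000 85.5847 9.6707 0.0000] k=[95 95 95 95 95 95 90 15 0]
t=2: x=[95.0000 95.0000 95.0000 95.0000 95.0000 94.5000 83.1039 21.3257 1.5443] k=[95 95 95 95 95 90 79 26 5]
t=3: x=[95.0000 95.0000 95.0000 95.0000 94.4950 89.4000 74.9578 29.6020 7.2966] k=[95 95 95 95 95 92 79 33 4]
t=4: x=[95.0000 95.0000 95.0000 95.0000 94.6970 91.0000 75.8526 35.1373 7.0915] k=[95 95 95 95 95 92 72 35 11]
t=5: x=[95.0000 95.0000 95.0000 95.0000 94.6970 90.3000 70.4814 36.7452 13.7438] k=[95 95 95 95 91 92 66 33 9]
t=6: x=[95.0000 95.0000 95.0000 94.5919 91.4660 89.3000 65.5028 34.3330 11.6999] k=[95 95 95 94 93 86 63 39 17]
t=7: x=[95.0000 95.0000 94.8969 93.9798 92.3745 84.4000 63.1111 39.6567 19.6568] k=[95 95 95 94 88 79 66 36 18]
t=8: x=[95.0000 95.0000 94.8969 93.4699 87.6320 78.6000 64.5064 37.6491 20.2673] k=[95 95 91 95 83 75 63 42 15]
t=9: x=[95.0000 94.5834 91.7045 93.3679 83.2973 74.6000 62.3137 41.8631 18.1297] k=[95 95 92 91 87 79 66 37 15]
t=10: x=[95.0000 94.6875 92.1160 90.6163 86.5227 78.5000 64.6060 38.1512 17.6203] k=[95 93 94 95 84 78 61 38 21]
t=11: x=[94.7895 93.2305 93.9694 93.7758 84.4058 76.9000 60.6186 39.0546 23.2146] k=[95 94 94 92 80 78 61 42 23]
t=12: x=[94.8947 94.0629 93.7634 90.9219 80.8796 76.5000 61.0175 42.4645 25.4469] k=[95 94 90 95 86 76 66 43 23]
t=13: x=[94.8947 93.6466 90.7788 93.5719 85.8170 76.0000 64.9050 43.7670 25.5483] k=[95 95 95 90 81 81 62 40 26]
t=14: x=[95.0000 95.0000 94.4846 89.4962 81.7861 79.1000 61.9149 41.2616 27.9799] k=[95 95 95 85 77 82 57 40 28]
t=15: x=[95.0000 95.0000 93.9694 85.0210 78.1612 79.0000 58.0250 40.9608 29.8012] k=[95 95 95 90 82 74 56 42 31]
t=16: x=[95.0000 95.0000 94.4846 89.5980 81.8868 73.0000 56.6278 42.7652 32.7312] k=[95 95 93 85 86 76 57 48 38]
t=17: x=[95.0000 94.7917 92.3219 85.7324 84.8089 75.1000 58.2245 48.3702 39.6813] k=[95 90 91 90 84 79 61 45 42]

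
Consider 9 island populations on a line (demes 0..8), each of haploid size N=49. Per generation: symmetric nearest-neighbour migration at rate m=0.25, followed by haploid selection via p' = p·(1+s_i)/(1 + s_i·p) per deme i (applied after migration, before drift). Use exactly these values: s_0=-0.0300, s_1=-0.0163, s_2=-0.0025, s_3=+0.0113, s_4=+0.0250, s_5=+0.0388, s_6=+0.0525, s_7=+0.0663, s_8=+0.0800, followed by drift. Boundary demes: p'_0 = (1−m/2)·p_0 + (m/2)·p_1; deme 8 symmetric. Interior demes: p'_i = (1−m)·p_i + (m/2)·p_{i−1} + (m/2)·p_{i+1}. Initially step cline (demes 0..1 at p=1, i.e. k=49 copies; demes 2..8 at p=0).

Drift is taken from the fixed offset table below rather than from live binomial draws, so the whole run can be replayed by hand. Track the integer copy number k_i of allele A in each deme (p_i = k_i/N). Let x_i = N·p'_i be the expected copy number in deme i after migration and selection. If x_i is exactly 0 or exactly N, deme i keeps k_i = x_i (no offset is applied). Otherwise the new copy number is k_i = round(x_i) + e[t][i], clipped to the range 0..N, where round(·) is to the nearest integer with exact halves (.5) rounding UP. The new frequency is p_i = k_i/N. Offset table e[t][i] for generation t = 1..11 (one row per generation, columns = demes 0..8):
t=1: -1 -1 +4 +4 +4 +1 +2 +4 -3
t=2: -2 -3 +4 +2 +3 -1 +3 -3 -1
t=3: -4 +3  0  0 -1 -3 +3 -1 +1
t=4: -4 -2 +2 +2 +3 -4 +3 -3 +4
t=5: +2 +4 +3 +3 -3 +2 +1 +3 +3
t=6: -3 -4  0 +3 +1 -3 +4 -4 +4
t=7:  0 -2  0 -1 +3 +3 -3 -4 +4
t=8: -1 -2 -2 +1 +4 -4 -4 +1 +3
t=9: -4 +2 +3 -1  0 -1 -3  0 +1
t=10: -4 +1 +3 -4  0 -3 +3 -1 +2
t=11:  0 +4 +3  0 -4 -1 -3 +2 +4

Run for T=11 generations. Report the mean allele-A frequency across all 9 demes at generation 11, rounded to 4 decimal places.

0.2290

t=0: k=[49 49 0 0 0 0 0 0 0]
t=1: x=[49.0000 42.7864 6.1116 0.0000 0.0000 0.0000 0.0000 0.0000 0.0000] k=[49 42 10 0 0 0 0 0 0]
t=2: x=[48.0984 38.7423 12.7264 1.2638 0.0000 0.0000 0.0000 0.0000 0.0000] k=[46 36 17 3 0 0 0 0 0]
t=3: x=[44.6303 34.7092 17.5968 4.4200 0.3843 0.0000 0.0000 0.0000 0.0000] k=[41 38 18 4 0 0 0 0 0]
t=4: x=[40.4114 35.7165 18.7210 5.3029 0.5124 0.0000 0.0000 0.0000 0.0000] k=[36 34 21 7 4 0 0 0 0]
t=5: x=[35.4535 32.4453 20.8450 8.4533 3.9640 0.5192 0.0000 0.0000 0.0000] k=[37 36 24 11 1 3 0 0 0]
t=6: x=[36.5949 34.4575 23.8444 11.4734 2.5592 2.4625 0.3945 0.0000 0.0000] k=[34 30 24 14 4 0 4 0 0]
t=7: x=[33.1754 29.5576 23.4694 14.1126 4.8570 1.0380 3.1474 0.5328 0.0000] k=[33 28 23 13 8 4 0 0 0]
t=8: x=[32.0388 27.8026 22.3446 13.7358 8.2937 4.1421 0.5260 0.0000 0.0000] k=[31 26 20 15 12 0 0 0 0]
t=9: x=[30.0221 25.6742 20.0953 15.3683 11.0854 1.5564 0.0000 0.0000 0.0000] k=[26 28 23 14 11 1 0 0 0]
t=10: x=[25.8784 26.9258 22.4695 14.8661 10.3248 2.2037 0.1315 0.0000 0.0000] k=[22 28 25 11 10 0 3 0 0]
t=11: x=[22.3792 26.6754 23.5944 12.7306 9.0559 1.6859 2.3624 0.3997 0.0000] k=[22 31 27 13 5 1 0 2 0]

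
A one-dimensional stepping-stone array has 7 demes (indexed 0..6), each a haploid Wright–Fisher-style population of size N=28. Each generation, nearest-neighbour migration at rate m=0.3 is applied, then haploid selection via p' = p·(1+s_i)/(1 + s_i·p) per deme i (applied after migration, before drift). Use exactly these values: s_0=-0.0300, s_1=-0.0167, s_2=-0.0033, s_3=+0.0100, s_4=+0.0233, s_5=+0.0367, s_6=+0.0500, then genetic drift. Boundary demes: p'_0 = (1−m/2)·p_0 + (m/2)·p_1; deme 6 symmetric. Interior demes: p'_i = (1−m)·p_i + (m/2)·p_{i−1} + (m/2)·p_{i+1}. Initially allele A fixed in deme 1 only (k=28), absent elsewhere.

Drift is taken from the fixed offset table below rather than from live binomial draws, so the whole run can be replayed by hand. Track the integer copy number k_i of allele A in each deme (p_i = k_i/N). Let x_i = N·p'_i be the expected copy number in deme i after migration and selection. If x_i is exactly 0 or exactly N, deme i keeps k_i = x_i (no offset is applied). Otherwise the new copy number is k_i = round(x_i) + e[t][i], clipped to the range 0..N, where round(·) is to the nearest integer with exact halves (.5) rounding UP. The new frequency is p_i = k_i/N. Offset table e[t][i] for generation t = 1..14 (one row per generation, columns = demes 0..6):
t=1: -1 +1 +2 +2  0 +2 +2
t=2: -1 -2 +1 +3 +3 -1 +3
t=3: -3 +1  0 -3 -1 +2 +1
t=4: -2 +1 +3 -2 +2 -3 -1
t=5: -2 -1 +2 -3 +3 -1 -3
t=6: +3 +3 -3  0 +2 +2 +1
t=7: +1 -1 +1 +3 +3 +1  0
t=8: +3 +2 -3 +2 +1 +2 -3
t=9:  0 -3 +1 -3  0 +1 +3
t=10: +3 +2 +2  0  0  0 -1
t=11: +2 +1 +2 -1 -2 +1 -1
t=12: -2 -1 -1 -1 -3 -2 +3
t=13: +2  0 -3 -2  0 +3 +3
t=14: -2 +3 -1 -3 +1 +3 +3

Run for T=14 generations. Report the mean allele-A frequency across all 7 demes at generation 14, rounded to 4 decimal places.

0.2857

t=0: k=[0 28 0 0 0 0 0]
t=1: x=[4.0924 19.5006 4.1882 0.0000 0.0000 0.0000 0.0000] k=[3 21 6 0 0 0 0]
t=2: x=[5.5630 15.9345 7.3321 0.9087 0.0000 0.0000 0.0000] k=[5 14 8 4 0 0 0]
t=3: x=[6.2017 11.6353 8.2807 4.0342 0.6137 0.0000 0.0000] k=[3 13 8 1 0 0 0]
t=4: x=[4.3861 10.6387 7.6816 1.9177 0.1535 0.0000 0.0000] k=[2 12 11 0 2 0 0]
t=5: x=[3.4078 10.2404 9.4793 1.9681 1.4310 0.3109 0.0000] k=[1 9 11 0 4 0 0]
t=6: x=[2.1390 8.0034 9.0298 2.2707 2.8586 0.6215 0.0000] k=[5 11 6 2 5 3 0]
t=7: x=[5.7594 9.2454 6.1342 3.0771 4.3337 2.9436 0.4721] k=[7 8 7 6 7 4 0]
t=8: x=[6.9890 7.6063 6.9827 6.3487 6.5144 3.9713 0.6293] k=[10 10 4 8 8 6 0]
t=9: x=[9.8051 8.9969 5.4854 7.4543 7.8292 5.5588 0.9435] k=[10 6 6 4 8 7 4]
t=10: x=[9.2108 6.5154 5.6850 4.9404 7.3744 6.8854 4.6357] k=[12 9 8 5 7 7 4]
t=11: x=[11.3439 9.1957 7.6816 5.7956 6.8181 6.7326 4.6357] k=[13 10 10 5 5 8 4]
t=12: x=[12.3394 10.3399 9.2295 5.7956 5.5518 7.1400 4.7906] k=[10 9 8 5 3 5 8]
t=13: x=[9.6564 8.8975 7.6816 5.1920 3.6729 5.3032 7.8220] k=[12 9 5 3 4 8 11]
t=14: x=[11.3439 8.7484 5.2858 3.4802 4.5369 8.0552 10.8727] k=[9 12 4 0 6 11 14]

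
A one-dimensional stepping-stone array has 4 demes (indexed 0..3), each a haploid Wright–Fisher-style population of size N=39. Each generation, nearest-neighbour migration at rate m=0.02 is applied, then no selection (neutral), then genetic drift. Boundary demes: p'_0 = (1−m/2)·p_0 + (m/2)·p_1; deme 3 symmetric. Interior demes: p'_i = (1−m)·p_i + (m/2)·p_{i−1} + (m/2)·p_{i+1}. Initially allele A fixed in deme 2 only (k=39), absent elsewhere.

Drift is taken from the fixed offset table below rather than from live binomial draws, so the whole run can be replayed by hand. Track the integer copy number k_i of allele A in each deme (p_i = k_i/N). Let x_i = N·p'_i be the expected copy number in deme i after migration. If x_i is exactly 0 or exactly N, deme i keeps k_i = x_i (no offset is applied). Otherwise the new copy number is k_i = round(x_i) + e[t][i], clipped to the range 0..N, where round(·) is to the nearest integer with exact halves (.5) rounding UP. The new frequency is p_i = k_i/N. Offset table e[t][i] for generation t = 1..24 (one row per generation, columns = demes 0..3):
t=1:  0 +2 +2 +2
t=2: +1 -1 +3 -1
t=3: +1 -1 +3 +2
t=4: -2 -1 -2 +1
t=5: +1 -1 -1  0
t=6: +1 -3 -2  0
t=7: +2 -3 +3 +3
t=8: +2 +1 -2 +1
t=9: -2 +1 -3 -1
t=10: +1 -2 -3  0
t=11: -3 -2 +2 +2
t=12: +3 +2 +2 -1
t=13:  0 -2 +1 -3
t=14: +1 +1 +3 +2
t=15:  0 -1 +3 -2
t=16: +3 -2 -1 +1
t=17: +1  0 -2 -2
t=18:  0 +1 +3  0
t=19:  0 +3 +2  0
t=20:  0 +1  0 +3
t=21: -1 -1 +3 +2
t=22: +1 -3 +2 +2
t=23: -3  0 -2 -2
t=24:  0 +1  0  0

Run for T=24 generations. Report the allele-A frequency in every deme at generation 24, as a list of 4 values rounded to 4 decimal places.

t=0: k=[0 0 39 0]
t=1: x=[0.0000 0.3900 38.2200 0.3900] k=[0 2 39 2]
t=2: x=[0.0200 2.3500 38.2600 2.3700] k=[1 1 39 1]
t=3: x=[1.0000 1.3800 38.2400 1.3800] k=[2 0 39 3]
t=4: x=[1.9800 0.4100 38.2500 3.3600] k=[0 0 36 4]
t=5: x=[0.0000 0.3600 35.3200 4.3200] k=[0 0 34 4]
t=6: x=[0.0000 0.3400 33.3600 4.3000] k=[0 0 31 4]
t=7: x=[0.0000 0.3100 30.4200 4.2700] k=[0 0 33 7]
t=8: x=[0.0000 0.3300 32.4100 7.2600] k=[0 1 30 8]
t=9: x=[0.0100 1.2800 29.4900 8.2200] k=[0 2 26 7]
t=10: x=[0.0200 2.2200 25.5700 7.1900] k=[1 0 23 7]
t=11: x=[0.9900 0.2400 22.6100 7.1600] k=[0 0 25 9]
t=12: x=[0.0000 0.2500 24.5900 9.1600] k=[0 2 27 8]
t=13: x=[0.0200 2.2300 26.5600 8.1900] k=[0 0 28 5]
t=14: x=[0.0000 0.2800 27.4900 5.2300] k=[0 1 30 7]
t=15: x=[0.0100 1.2800 29.4800 7.2300] k=[0 0 32 5]
t=16: x=[0.0000 0.3200 31.4100 5.2700] k=[0 0 30 6]
t=17: x=[0.0000 0.3000 29.4600 6.2400] k=[0 0 27 4]
t=18: x=[0.0000 0.2700 26.5000 4.2300] k=[0 1 30 4]
t=19: x=[0.0100 1.2800 29.4500 4.2600] k=[0 4 31 4]
t=20: x=[0.0400 4.2300 30.4600 4.2700] k=[0 5 30 7]
t=21: x=[0.0500 5.2000 29.5200 7.2300] k=[0 4 33 9]
t=22: x=[0.0400 4.2500 32.4700 9.2400] k=[1 1 34 11]
t=23: x=[1.0000 1.3300 33.4400 11.2300] k=[0 1 31 9]
t=24: x=[0.0100 1.2900 30.4800 9.2200] k=[0 2 30 9]

[0.0000, 0.0513, 0.7692, 0.2308]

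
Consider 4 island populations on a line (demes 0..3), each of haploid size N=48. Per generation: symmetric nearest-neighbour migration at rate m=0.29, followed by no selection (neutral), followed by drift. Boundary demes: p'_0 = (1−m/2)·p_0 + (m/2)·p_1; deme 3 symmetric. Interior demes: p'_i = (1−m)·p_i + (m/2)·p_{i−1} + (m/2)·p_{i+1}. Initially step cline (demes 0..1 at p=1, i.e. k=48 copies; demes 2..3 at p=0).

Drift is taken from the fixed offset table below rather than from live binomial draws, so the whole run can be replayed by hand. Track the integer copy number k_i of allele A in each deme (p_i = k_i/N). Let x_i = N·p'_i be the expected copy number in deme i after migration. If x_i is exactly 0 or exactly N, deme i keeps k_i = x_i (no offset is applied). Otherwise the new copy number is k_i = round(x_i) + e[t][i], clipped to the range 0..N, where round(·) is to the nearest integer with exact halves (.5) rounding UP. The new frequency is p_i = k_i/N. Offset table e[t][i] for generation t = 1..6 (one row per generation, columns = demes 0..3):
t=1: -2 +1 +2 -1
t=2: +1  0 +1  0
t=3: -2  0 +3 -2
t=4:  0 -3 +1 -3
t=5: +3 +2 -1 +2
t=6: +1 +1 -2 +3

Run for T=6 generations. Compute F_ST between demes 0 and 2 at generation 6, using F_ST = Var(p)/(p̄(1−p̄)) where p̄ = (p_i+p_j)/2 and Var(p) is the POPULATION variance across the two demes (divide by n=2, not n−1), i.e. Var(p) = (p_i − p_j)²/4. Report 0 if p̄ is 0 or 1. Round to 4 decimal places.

0.3630

t=0: k=[48 48 0 0]
t=1: x=[48.0000 41.0400 6.9600 0.0000] k=[48 42 9 0]
t=2: x=[47.1300 38.0850 12.4800 1.3050] k=[48 38 13 1]
t=3: x=[46.5500 35.8250 14.8850 2.7400] k=[45 36 18 1]
t=4: x=[43.6950 34.6950 18.1450 3.4650] k=[44 32 19 0]
t=5: x=[42.2600 31.8550 18.1300 2.7550] k=[45 34 17 5]
t=6: x=[43.4050 33.1300 17.7250 6.7400] k=[44 34 16 10]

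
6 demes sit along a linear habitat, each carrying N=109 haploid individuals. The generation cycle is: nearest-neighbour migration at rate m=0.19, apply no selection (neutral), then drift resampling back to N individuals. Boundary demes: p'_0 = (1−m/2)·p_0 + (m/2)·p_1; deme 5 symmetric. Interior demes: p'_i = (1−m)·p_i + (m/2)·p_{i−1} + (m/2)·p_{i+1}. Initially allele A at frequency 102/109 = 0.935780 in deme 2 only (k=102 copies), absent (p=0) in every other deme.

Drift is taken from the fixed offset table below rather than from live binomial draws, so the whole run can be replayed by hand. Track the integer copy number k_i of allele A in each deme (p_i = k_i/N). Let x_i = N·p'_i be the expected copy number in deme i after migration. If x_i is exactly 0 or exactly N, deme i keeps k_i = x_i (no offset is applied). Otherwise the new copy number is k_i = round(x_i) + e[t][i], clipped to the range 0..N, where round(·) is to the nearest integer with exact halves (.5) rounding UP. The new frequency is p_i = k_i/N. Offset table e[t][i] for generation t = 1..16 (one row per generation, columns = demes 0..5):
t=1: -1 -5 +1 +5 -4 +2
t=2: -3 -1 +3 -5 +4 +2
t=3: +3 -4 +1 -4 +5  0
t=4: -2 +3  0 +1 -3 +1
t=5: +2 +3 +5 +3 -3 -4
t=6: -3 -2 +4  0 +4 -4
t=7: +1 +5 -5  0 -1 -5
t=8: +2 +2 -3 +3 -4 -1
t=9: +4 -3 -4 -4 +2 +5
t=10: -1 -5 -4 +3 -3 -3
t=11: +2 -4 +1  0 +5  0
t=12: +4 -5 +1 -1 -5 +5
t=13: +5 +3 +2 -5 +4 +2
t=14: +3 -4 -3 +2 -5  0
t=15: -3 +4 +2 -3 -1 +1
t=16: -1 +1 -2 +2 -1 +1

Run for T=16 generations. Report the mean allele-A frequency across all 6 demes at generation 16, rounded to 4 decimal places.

0.1713

t=0: k=[0 0 102 0 0 0]
t=1: x=[0.0000 9.6900 82.6200 9.6900 0.0000 0.0000] k=[0 5 84 15 0 0]
t=2: x=[0.4750 12.0300 69.9400 20.1300 1.4250 0.0000] k=[0 11 73 15 5 0]
t=3: x=[1.0450 15.8450 61.6000 19.5600 5.4750 0.4750] k=[4 12 63 16 10 0]
t=4: x=[4.7600 16.0850 53.6900 19.8950 9.6200 0.9500] k=[3 19 54 21 7 2]
t=5: x=[4.5200 20.8050 47.5400 22.8050 7.8550 2.4750] k=[7 24 53 26 5 0]
t=6: x=[8.6150 25.1400 47.6800 26.5700 6.5200 0.4750] k=[6 23 52 27 11 0]
t=7: x=[7.6150 24.1400 46.8700 27.8550 11.4750 1.0450] k=[9 29 42 28 10 0]
t=8: x=[10.9000 28.3350 39.4350 27.6200 10.7600 0.9500] k=[13 30 36 31 7 0]
t=9: x=[14.6150 28.9550 34.9550 29.1950 8.6150 0.6650] k=[19 26 31 25 11 6]
t=10: x=[19.6650 25.8100 29.9550 24.2400 11.8550 6.4750] k=[19 21 26 27 9 3]
t=11: x=[19.1900 21.2850 25.6200 25.1950 10.1400 3.5700] k=[21 17 27 25 15 4]
t=12: x=[20.6200 18.3300 25.8600 24.2400 14.9050 5.0450] k=[25 13 27 23 10 10]
t=13: x=[23.8600 15.4700 25.2900 22.1450 11.2350 10.0000] k=[29 18 27 17 15 12]
t=14: x=[27.9550 19.9000 25.1950 17.7600 14.9050 12.2850] k=[31 16 22 20 10 12]
t=15: x=[29.5750 17.9950 21.2400 19.2400 11.1400 11.8100] k=[27 22 23 16 10 13]
t=16: x=[26.5250 22.5700 22.2400 16.0950 10.8550 12.7150] k=[26 24 20 18 10 14]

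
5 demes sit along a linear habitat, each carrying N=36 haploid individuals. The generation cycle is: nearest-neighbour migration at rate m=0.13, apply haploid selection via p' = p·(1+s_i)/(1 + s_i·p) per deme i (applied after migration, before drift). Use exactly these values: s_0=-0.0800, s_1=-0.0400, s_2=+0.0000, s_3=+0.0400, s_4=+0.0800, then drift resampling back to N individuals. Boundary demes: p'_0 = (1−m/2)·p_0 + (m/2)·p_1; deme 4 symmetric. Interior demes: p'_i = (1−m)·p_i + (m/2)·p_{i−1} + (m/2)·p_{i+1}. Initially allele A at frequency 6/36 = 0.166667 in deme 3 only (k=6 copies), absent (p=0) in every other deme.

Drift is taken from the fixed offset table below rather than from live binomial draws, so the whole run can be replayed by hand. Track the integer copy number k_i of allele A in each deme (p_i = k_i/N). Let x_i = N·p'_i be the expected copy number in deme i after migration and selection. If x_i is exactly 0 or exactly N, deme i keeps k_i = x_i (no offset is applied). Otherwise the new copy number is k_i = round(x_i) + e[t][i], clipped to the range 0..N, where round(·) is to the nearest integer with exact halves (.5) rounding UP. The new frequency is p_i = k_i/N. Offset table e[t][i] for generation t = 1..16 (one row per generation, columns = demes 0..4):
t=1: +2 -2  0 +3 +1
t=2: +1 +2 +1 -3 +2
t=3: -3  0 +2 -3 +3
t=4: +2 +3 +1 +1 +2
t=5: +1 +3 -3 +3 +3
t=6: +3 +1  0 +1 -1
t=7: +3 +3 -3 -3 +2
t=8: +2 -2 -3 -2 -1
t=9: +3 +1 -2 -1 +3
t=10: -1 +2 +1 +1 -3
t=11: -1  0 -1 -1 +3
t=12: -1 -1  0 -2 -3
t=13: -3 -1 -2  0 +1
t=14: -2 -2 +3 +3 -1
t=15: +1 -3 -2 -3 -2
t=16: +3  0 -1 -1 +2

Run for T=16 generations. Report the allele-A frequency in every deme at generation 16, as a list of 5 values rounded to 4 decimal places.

[0.1389, 0.0000, 0.0278, 0.0833, 0.3333]

t=0: k=[0 0 0 6 0]
t=1: x=[0.0000 0.0000 0.3900 5.3975 0.4208] k=[0 0 0 8 1]
t=2: x=[0.0000 0.0000 0.5200 7.2494 1.5663] k=[0 0 2 4 4]
t=3: x=[0.0000 0.1248 2.0000 4.0076 4.2819] k=[0 0 4 1 7]
t=4: x=[0.0000 0.2497 3.5450 1.6455 7.0355] k=[0 3 5 3 9]
t=5: x=[0.1795 2.8268 4.7400 3.6465 9.1242] k=[1 6 2 7 12]
t=6: x=[1.2226 5.2299 2.5850 7.2238 12.2901] k=[4 6 3 8 11]
t=7: x=[3.8348 5.4826 3.5200 8.1138 11.3958] k=[7 8 1 5 13]
t=8: x=[6.6035 7.2410 1.7150 5.4386 13.1147] k=[9 5 0 3 12]
t=9: x=[8.2001 4.7637 0.5200 3.5124 12.0232] k=[11 6 0 3 15]
t=10: x=[10.0596 5.7354 0.5850 3.7136 14.8872] k=[9 8 2 5 12]
t=11: x=[8.3867 7.4314 2.5850 5.4386 12.1567] k=[7 7 2 4 15]
t=12: x=[6.5418 6.4559 2.4550 4.7442 14.9531] k=[6 5 2 3 12]
t=13: x=[5.5332 4.7006 2.2600 3.6465 12.0232] k=[3 4 0 4 13]
t=14: x=[2.8391 3.5425 0.5200 4.4765 13.0482] k=[1 2 4 7 12]
t=15: x=[0.9821 1.9870 4.0650 7.3569 12.2901] k=[2 0 2 4 10]
t=16: x=[1.7276 0.2497 2.0000 4.4095 10.1618] k=[5 0 1 3 12]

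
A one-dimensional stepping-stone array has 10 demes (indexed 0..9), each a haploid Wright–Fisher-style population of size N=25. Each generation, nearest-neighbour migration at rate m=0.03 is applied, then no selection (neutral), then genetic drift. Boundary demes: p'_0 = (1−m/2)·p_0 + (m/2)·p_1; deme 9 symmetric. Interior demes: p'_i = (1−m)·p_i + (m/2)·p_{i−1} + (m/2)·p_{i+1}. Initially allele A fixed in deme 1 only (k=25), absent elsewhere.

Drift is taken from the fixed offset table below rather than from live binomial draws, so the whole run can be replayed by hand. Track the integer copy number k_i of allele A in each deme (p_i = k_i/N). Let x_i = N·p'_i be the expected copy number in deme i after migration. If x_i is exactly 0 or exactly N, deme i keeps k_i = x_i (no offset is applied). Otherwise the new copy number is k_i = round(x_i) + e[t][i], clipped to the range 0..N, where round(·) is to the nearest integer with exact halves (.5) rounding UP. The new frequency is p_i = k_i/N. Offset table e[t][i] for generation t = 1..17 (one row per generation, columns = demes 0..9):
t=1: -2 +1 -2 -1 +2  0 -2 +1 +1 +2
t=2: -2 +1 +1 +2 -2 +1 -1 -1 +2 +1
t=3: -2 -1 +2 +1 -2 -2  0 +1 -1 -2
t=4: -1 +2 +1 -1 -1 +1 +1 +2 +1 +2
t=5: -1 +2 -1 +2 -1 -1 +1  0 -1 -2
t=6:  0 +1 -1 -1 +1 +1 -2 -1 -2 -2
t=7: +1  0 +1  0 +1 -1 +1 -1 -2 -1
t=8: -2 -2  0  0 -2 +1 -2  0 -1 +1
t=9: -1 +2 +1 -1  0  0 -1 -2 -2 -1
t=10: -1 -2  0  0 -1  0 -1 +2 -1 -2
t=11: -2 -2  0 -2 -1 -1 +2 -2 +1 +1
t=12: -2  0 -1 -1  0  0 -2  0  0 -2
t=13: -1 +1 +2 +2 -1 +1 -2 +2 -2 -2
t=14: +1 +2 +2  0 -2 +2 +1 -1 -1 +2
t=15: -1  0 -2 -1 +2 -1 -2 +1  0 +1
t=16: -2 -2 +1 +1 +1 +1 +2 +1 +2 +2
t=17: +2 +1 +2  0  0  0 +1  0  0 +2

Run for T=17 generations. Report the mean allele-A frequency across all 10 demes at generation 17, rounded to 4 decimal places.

t=0: k=[0 25 0 0 0 0 0 0 0 0]
t=1: x=[0.3750 24.2500 0.3750 0.0000 0.0000 0.0000 0.0000 0.0000 0.0000 0.0000] k=[0 25 0 0 0 0 0 0 0 0]
t=2: x=[0.3750 24.2500 0.3750 0.0000 0.0000 0.0000 0.0000 0.0000 0.0000 0.0000] k=[0 25 1 0 0 0 0 0 0 0]
t=3: x=[0.3750 24.2650 1.3450 0.0150 0.0000 0.0000 0.0000 0.0000 0.0000 0.0000] k=[0 23 3 1 0 0 0 0 0 0]
t=4: x=[0.3450 22.3550 3.2700 1.0150 0.0150 0.0000 0.0000 0.0000 0.0000 0.0000] k=[0 24 4 0 0 0 0 0 0 0]
t=5: x=[0.3600 23.3400 4.2400 0.0600 0.0000 0.0000 0.0000 0.0000 0.0000 0.0000] k=[0 25 3 2 0 0 0 0 0 0]
t=6: x=[0.3750 24.2950 3.3150 1.9850 0.0300 0.0000 0.0000 0.0000 0.0000 0.0000] k=[0 25 2 1 1 0 0 0 0 0]
t=7: x=[0.3750 24.2800 2.3300 1.0150 0.9850 0.0150 0.0000 0.0000 0.0000 0.0000] k=[1 24 3 1 2 0 0 0 0 0]
t=8: x=[1.3450 23.3400 3.2850 1.0450 1.9550 0.0300 0.0000 0.0000 0.0000 0.0000] k=[0 21 3 1 0 1 0 0 0 0]
t=9: x=[0.3150 20.4150 3.2400 1.0150 0.0300 0.9700 0.0150 0.0000 0.0000 0.0000] k=[0 22 4 0 0 1 0 0 0 0]
t=10: x=[0.3300 21.4000 4.2100 0.0600 0.0150 0.9700 0.0150 0.0000 0.0000 0.0000] k=[0 19 4 0 0 1 0 0 0 0]
t=11: x=[0.2850 18.4900 4.1650 0.0600 0.0150 0.9700 0.0150 0.0000 0.0000 0.0000] k=[0 16 4 0 0 0 2 0 0 0]
t=12: x=[0.2400 15.5800 4.1200 0.0600 0.0000 0.0300 1.9400 0.0300 0.0000 0.0000] k=[0 16 3 0 0 0 0 0 0 0]
t=13: x=[0.2400 15.5650 3.1500 0.0450 0.0000 0.0000 0.0000 0.0000 0.0000 0.0000] k=[0 17 5 2 0 0 0 0 0 0]
t=14: x=[0.2550 16.5650 5.1350 2.0150 0.0300 0.0000 0.0000 0.0000 0.0000 0.0000] k=[1 19 7 2 0 0 0 0 0 0]
t=15: x=[1.2700 18.5500 7.1050 2.0450 0.0300 0.0000 0.0000 0.0000 0.0000 0.0000] k=[0 19 5 1 2 0 0 0 0 0]
t=16: x=[0.2850 18.5050 5.1500 1.0750 1.9550 0.0300 0.0000 0.0000 0.0000 0.0000] k=[0 17 6 2 3 1 0 0 0 0]
t=17: x=[0.2550 16.5800 6.1050 2.0750 2.9550 1.0150 0.0150 0.0000 0.0000 0.0000] k=[2 18 8 2 3 1 1 0 0 0]

0.1400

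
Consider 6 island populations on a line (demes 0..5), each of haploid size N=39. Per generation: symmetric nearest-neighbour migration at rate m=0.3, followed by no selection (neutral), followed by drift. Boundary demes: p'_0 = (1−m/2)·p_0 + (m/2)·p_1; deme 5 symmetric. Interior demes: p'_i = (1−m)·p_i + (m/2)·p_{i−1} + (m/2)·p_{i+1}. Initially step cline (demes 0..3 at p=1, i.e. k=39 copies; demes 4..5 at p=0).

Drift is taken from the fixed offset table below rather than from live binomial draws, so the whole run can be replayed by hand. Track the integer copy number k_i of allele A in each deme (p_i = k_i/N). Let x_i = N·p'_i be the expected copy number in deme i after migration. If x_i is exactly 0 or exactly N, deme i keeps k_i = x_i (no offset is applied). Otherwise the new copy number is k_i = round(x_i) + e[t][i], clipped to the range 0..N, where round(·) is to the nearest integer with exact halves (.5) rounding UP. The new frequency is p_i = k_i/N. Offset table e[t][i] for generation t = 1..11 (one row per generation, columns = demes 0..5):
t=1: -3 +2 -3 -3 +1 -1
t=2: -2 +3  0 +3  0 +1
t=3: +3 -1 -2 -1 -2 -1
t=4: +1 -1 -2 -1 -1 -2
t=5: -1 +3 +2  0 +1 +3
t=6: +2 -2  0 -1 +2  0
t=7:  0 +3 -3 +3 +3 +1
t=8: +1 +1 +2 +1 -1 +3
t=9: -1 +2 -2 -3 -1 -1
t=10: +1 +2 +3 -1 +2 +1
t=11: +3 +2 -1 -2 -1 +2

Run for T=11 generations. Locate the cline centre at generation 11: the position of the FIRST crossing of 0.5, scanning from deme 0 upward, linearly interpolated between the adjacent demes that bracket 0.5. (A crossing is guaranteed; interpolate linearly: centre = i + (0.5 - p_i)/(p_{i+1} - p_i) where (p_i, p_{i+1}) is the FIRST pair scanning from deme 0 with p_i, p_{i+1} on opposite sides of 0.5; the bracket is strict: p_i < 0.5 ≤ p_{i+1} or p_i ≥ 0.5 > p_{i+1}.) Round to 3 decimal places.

3.500

t=0: k=[39 39 39 39 0 0]
t=1: x=[39.0000 39.0000 39.0000 33.1500 5.8500 0.0000] k=[39 39 39 30 7 0]
t=2: x=[39.0000 39.0000 37.6500 27.9000 9.4000 1.0500] k=[39 39 38 31 9 2]
t=3: x=[39.0000 38.8500 37.1000 28.7500 11.2500 3.0500] k=[39 38 35 28 9 2]
t=4: x=[38.8500 37.7000 34.4000 26.2000 10.8000 3.0500] k=[39 37 32 25 10 1]
t=5: x=[38.7000 36.5500 31.7000 23.8000 10.9000 2.3500] k=[38 39 34 24 12 5]
t=6: x=[38.1500 38.1000 33.2500 23.7000 12.7500 6.0500] k=[39 36 33 23 15 6]
t=7: x=[38.5500 36.0000 31.9500 23.3000 14.8500 7.3500] k=[39 39 29 26 18 8]
t=8: x=[39.0000 37.5000 30.0500 25.2500 17.7000 9.5000] k=[39 39 32 26 17 13]
t=9: x=[39.0000 37.9500 32.1500 25.5500 17.7500 13.6000] k=[39 39 30 23 17 13]
t=10: x=[39.0000 37.6500 30.3000 23.1500 17.3000 13.6000] k=[39 39 33 22 19 15]
t=11: x=[39.0000 38.1000 32.2500 23.2000 18.8500 15.6000] k=[39 39 31 21 18 18]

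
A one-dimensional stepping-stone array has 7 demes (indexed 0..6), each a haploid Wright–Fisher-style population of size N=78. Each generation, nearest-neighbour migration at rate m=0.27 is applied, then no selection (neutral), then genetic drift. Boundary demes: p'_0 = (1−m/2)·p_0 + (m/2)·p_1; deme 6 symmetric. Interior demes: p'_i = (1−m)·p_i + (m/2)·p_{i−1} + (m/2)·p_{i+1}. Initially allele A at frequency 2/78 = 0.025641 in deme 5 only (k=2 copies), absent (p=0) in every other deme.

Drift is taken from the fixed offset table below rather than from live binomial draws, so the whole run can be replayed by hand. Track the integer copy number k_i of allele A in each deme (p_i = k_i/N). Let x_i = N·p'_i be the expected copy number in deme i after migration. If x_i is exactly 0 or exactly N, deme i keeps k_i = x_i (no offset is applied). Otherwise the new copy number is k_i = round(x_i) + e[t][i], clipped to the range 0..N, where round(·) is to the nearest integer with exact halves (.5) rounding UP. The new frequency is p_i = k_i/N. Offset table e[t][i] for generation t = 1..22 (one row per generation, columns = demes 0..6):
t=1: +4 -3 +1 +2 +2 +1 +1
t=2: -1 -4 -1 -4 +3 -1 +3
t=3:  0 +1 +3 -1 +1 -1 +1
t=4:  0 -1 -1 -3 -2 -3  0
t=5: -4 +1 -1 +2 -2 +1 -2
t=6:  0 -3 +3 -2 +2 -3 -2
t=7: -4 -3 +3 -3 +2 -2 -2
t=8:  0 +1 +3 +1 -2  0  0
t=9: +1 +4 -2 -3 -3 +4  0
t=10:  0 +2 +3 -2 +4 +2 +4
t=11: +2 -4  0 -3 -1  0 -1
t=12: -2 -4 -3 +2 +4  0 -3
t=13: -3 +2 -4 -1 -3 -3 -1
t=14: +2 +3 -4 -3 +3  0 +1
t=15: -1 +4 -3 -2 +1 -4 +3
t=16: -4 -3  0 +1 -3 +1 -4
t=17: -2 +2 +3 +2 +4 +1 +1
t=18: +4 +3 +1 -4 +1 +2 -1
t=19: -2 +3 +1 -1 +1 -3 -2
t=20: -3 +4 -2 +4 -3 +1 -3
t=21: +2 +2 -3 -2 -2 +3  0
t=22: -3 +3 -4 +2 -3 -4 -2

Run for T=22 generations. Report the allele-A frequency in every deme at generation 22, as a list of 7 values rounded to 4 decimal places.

t=0: k=[0 0 0 0 0 2 0]
t=1: x=[0.0000 0.0000 0.0000 0.0000 0.2700 1.4600 0.2700] k=[0 0 0 0 2 2 1]
t=2: x=[0.0000 0.0000 0.0000 0.2700 1.7300 1.8650 1.1350] k=[0 0 0 0 5 1 4]
t=3: x=[0.0000 0.0000 0.0000 0.6750 3.7850 1.9450 3.5950] k=[0 0 0 0 5 1 5]
t=4: x=[0.0000 0.0000 0.0000 0.6750 3.7850 2.0800 4.4600] k=[0 0 0 0 2 0 4]
t=5: x=[0.0000 0.0000 0.0000 0.2700 1.4600 0.8100 3.4600] k=[0 0 0 2 0 2 1]
t=6: x=[0.0000 0.0000 0.2700 1.4600 0.5400 1.5950 1.1350] k=[0 0 3 0 3 0 0]
t=7: x=[0.0000 0.4050 2.1900 0.8100 2.1900 0.4050 0.0000] k=[0 0 5 0 4 0 0]
t=8: x=[0.0000 0.6750 3.6500 1.2150 2.9200 0.5400 0.0000] k=[0 2 7 2 1 1 0]
t=9: x=[0.2700 2.4050 5.6500 2.5400 1.1350 0.8650 0.1350] k=[1 6 4 0 0 5 0]
t=10: x=[1.6750 5.0550 3.7300 0.5400 0.6750 3.6500 0.6750] k=[2 7 7 0 5 6 5]
t=11: x=[2.6750 6.3250 6.0550 1.6200 4.4600 5.7300 5.1350] k=[5 2 6 0 3 6 4]
t=12: x=[4.5950 2.9450 4.6500 1.2150 3.0000 5.3250 4.2700] k=[3 0 2 3 7 5 1]
t=13: x=[2.5950 0.6750 1.8650 3.4050 6.1900 4.7300 1.5400] k=[0 3 0 2 3 2 1]
t=14: x=[0.4050 2.1900 0.6750 1.8650 2.7300 2.0000 1.1350] k=[2 5 0 0 6 2 2]
t=15: x=[2.4050 3.9200 0.6750 0.8100 4.6500 2.5400 2.0000] k=[1 8 0 0 6 0 5]
t=16: x=[1.9450 5.9750 1.0800 0.8100 4.3800 1.4850 4.3250] k=[0 3 1 2 1 2 0]
t=17: x=[0.4050 2.3250 1.4050 1.7300 1.2700 1.5950 0.2700] k=[0 4 4 4 5 3 1]
t=18: x=[0.5400 3.4600 4.0000 4.1350 4.5950 3.0000 1.2700] k=[5 6 5 0 6 5 0]
t=19: x=[5.1350 5.7300 4.4600 1.4850 5.0550 4.4600 0.6750] k=[3 9 5 0 6 1 0]
t=20: x=[3.8100 7.6500 4.8650 1.4850 4.5150 1.5400 0.1350] k=[1 12 3 5 2 3 0]
t=21: x=[2.4850 9.3000 4.4850 4.3250 2.5400 2.4600 0.4050] k=[4 11 1 2 1 5 0]
t=22: x=[4.9450 8.7050 2.4850 1.7300 1.6750 3.7850 0.6750] k=[2 12 0 4 0 0 0]

[0.0256, 0.1538, 0.0000, 0.0513, 0.0000, 0.0000, 0.0000]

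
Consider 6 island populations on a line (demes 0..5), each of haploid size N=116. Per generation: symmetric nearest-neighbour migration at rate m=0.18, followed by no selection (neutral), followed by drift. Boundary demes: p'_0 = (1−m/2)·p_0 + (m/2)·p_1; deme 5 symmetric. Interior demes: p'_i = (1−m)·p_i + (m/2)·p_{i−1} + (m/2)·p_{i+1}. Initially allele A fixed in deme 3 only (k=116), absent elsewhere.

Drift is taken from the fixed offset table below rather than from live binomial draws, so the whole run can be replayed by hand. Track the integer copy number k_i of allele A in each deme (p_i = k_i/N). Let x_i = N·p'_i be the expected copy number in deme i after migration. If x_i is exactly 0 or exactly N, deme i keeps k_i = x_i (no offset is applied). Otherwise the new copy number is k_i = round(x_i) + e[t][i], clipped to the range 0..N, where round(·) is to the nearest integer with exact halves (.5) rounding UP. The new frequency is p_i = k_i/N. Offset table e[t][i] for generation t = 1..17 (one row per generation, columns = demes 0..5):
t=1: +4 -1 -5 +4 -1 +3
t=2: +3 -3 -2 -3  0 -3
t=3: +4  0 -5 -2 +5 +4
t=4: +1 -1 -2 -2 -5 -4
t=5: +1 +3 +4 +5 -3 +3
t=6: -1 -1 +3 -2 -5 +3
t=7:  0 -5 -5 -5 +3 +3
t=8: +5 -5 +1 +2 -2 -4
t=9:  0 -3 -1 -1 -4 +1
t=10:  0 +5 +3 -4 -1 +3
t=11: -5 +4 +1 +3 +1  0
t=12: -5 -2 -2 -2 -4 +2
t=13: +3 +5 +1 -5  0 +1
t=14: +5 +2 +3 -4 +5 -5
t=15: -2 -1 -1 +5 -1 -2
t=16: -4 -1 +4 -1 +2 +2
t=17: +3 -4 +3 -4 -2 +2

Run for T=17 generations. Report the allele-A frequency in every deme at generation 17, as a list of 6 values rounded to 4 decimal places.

t=0: k=[0 0 0 116 0 0]
t=1: x=[0.0000 0.0000 10.4400 95.1200 10.4400 0.0000] k=[0 0 5 99 9 0]
t=2: x=[0.0000 0.4500 13.0100 82.4400 16.2900 0.8100] k=[0 0 11 79 16 0]
t=3: x=[0.0000 0.9900 16.1300 67.2100 20.2300 1.4400] k=[0 1 11 65 25 5]
t=4: x=[0.0900 1.8100 14.9600 56.5400 26.8000 6.8000] k=[1 1 13 55 22 3]
t=5: x=[1.0000 2.0800 15.7000 48.2500 23.2600 4.7100] k=[2 5 20 53 20 8]
t=6: x=[2.2700 6.0800 21.6200 47.0600 21.8900 9.0800] k=[1 5 25 45 17 12]
t=7: x=[1.3600 6.4400 25.0000 40.6800 19.0700 12.4500] k=[1 1 20 36 22 15]
t=8: x=[1.0000 2.7100 19.7300 33.3000 22.6300 15.6300] k=[6 0 21 35 21 12]
t=9: x=[5.4600 2.4300 20.3700 32.4800 21.4500 12.8100] k=[5 0 19 31 17 14]
t=10: x=[4.5500 2.1600 18.3700 28.6600 17.9900 14.2700] k=[5 7 21 25 17 17]
t=11: x=[5.1800 8.0800 20.1000 23.9200 17.7200 17.0000] k=[0 12 21 27 19 17]
t=12: x=[1.0800 11.7300 20.7300 25.7400 19.5400 17.1800] k=[0 10 19 24 16 19]
t=13: x=[0.9000 9.9100 18.6400 22.8300 16.9900 18.7300] k=[4 15 20 18 17 20]
t=14: x=[4.9900 14.4600 19.3700 18.0900 17.3600 19.7300] k=[10 16 22 14 22 15]
t=15: x=[10.5400 16.0000 20.7400 15.4400 20.6500 15.6300] k=[9 15 20 20 20 14]
t=16: x=[9.5400 14.9100 19.5500 20.0000 19.4600 14.5400] k=[6 14 24 19 21 17]
t=17: x=[6.7200 14.1800 22.6500 19.6300 20.4600 17.3600] k=[10 10 26 16 18 19]

[0.0862, 0.0862, 0.2241, 0.1379, 0.1552, 0.1638]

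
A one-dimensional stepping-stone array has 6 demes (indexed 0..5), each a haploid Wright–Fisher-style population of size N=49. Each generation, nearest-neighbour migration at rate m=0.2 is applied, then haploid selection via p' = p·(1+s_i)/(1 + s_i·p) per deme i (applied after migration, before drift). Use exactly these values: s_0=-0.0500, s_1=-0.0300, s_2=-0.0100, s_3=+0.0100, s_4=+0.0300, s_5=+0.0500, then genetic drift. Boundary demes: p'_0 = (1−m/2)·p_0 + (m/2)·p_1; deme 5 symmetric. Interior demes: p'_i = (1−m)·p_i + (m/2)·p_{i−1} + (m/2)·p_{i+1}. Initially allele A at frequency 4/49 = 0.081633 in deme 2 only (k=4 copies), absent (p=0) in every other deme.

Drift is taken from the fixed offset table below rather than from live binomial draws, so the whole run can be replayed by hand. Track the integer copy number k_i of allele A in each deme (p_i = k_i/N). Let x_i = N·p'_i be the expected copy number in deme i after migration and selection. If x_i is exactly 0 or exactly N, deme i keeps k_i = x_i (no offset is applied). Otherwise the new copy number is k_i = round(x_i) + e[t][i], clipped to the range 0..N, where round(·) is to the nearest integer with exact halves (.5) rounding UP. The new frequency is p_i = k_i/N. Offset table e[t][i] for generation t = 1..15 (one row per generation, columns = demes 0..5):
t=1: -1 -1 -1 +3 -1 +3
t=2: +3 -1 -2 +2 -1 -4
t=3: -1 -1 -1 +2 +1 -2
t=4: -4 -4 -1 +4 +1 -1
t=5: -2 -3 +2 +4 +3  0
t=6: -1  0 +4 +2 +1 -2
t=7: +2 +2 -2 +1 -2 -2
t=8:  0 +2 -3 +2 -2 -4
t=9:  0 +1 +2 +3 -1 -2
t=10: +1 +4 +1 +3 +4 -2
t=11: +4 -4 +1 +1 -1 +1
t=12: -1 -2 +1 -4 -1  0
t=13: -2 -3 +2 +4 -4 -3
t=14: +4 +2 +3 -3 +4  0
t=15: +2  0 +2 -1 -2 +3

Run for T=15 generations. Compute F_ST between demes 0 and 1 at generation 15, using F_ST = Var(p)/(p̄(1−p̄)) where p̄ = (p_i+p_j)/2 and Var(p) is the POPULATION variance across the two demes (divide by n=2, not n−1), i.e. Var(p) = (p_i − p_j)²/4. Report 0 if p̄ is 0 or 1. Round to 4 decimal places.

0.0094

t=0: k=[0 0 4 0 0 0]
t=1: x=[0.0000 0.3881 3.1701 0.4040 0.0000 0.0000] k=[0 0 2 3 0 0]
t=2: x=[0.0000 0.1940 1.8817 2.6246 0.3089 0.0000] k=[0 0 0 5 0 0]
t=3: x=[0.0000 0.0000 0.4951 4.0367 0.5148 0.0000] k=[0 0 0 6 2 0]
t=4: x=[0.0000 0.0000 0.5941 5.0449 2.2630 0.2100] k=[0 0 0 9 3 0]
t=5: x=[0.0000 0.0000 0.8912 7.5634 3.3921 0.3149] k=[0 0 3 12 6 0]
t=6: x=[0.0000 0.2911 3.5666 10.5823 6.1574 0.6296] k=[0 0 8 13 7 0]
t=7: x=[0.0000 0.7764 7.6350 11.9899 7.0771 0.7345] k=[0 3 6 13 5 0]
t=8: x=[0.2851 2.9154 6.3443 11.5878 5.4413 0.5247] k=[0 5 3 14 3 0]
t=9: x=[0.4752 4.1820 4.2607 11.8894 3.9049 0.3149] k=[0 5 6 15 3 0]
t=10: x=[0.4752 4.4746 6.7414 12.9948 4.0074 0.3149] k=[1 8 8 16 8 0]
t=11: x=[1.6178 7.1128 8.7277 14.5014 8.1998 0.8393] k=[6 3 10 16 7 2]
t=12: x=[5.4467 3.8895 9.8208 14.6018 7.5876 2.6183] k=[4 2 11 11 7 3]
t=13: x=[3.6241 3.0127 10.0197 10.6829 7.1792 3.5577] k=[2 0 12 15 3 1]
t=14: x=[1.7131 1.3592 11.0139 13.5975 4.1099 1.2585] k=[6 3 14 11 8 1]
t=15: x=[5.4467 4.2795 12.5062 11.0851 7.7917 1.7819] k=[7 4 15 10 6 5]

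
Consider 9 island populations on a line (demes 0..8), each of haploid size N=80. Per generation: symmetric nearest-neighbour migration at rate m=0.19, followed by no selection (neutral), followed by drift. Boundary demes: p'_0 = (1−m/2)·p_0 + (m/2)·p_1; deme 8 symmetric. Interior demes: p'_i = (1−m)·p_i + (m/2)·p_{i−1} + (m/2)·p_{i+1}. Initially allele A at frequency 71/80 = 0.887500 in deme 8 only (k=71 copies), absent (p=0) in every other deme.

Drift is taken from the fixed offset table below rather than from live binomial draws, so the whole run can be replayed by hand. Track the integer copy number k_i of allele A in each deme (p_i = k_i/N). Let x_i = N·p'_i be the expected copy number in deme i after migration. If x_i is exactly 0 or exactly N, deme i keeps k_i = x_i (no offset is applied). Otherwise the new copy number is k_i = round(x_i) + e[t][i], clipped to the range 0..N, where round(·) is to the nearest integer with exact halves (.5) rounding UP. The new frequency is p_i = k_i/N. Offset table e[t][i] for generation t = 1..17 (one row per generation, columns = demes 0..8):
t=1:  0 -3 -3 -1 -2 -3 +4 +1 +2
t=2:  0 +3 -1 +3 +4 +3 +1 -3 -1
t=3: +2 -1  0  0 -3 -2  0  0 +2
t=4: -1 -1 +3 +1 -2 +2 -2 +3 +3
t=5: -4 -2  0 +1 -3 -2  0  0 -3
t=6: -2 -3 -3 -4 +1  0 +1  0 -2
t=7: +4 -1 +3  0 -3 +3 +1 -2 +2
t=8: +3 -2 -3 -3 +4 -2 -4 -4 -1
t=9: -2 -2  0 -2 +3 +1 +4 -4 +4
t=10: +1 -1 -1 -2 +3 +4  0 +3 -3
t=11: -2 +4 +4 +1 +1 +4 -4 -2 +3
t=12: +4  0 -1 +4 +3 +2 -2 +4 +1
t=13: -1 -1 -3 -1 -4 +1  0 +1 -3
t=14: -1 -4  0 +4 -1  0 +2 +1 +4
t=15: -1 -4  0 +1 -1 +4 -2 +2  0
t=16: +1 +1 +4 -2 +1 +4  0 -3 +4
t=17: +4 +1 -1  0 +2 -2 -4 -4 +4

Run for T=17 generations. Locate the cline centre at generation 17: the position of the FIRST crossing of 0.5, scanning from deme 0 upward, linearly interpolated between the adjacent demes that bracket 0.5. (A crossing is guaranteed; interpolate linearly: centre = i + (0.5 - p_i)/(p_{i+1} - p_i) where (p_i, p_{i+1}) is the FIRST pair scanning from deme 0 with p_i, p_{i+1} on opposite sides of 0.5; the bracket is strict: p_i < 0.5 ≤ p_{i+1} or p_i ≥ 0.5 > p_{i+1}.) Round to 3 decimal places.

7.952

t=0: k=[0 0 0 0 0 0 0 0 71]
t=1: x=[0.0000 0.0000 0.0000 0.0000 0.0000 0.0000 0.0000 6.7450 64.2550] k=[0 0 0 0 0 0 0 8 66]
t=2: x=[0.0000 0.0000 0.0000 0.0000 0.0000 0.0000 0.7600 12.7500 60.4900] k=[0 0 0 0 0 0 2 10 59]
t=3: x=[0.0000 0.0000 0.0000 0.0000 0.0000 0.1900 2.5700 13.8950 54.3450] k=[0 0 0 0 0 0 3 14 56]
t=4: x=[0.0000 0.0000 0.0000 0.0000 0.0000 0.2850 3.7600 16.9450 52.0100] k=[0 0 0 0 0 2 2 20 55]
t=5: x=[0.0000 0.0000 0.0000 0.0000 0.1900 1.8100 3.7100 21.6150 51.6750] k=[0 0 0 0 0 0 4 22 49]
t=6: x=[0.0000 0.0000 0.0000 0.0000 0.0000 0.3800 5.3300 22.8550 46.4350] k=[0 0 0 0 0 0 6 23 44]
t=7: x=[0.0000 0.0000 0.0000 0.0000 0.0000 0.5700 7.0450 23.3800 42.0050] k=[0 0 0 0 0 4 8 21 44]
t=8: x=[0.0000 0.0000 0.0000 0.0000 0.3800 4.0000 8.8550 21.9500 41.8150] k=[0 0 0 0 4 2 5 18 41]
t=9: x=[0.0000 0.0000 0.0000 0.3800 3.4300 2.4750 5.9500 18.9500 38.8150] k=[0 0 0 0 6 3 10 15 43]
t=10: x=[0.0000 0.0000 0.0000 0.5700 5.1450 3.9500 9.8100 17.1850 40.3400] k=[0 0 0 0 8 8 10 20 37]
t=11: x=[0.0000 0.0000 0.0000 0.7600 7.2400 8.1900 10.7600 20.6650 35.3850] k=[0 0 0 2 8 12 7 19 38]
t=12: x=[0.0000 0.0000 0.1900 2.3800 7.8100 11.1450 8.6150 19.6650 36.1950] k=[0 0 0 6 11 13 7 24 37]
t=13: x=[0.0000 0.0000 0.5700 5.9050 10.7150 12.2400 9.1850 23.6200 35.7650] k=[0 0 0 5 7 13 9 25 33]
t=14: x=[0.0000 0.0000 0.4750 4.7150 7.3800 12.0500 10.9000 24.2400 32.2400] k=[0 0 0 9 6 12 13 25 36]
t=15: x=[0.0000 0.0000 0.8550 7.8600 6.8550 11.5250 14.0450 24.9050 34.9550] k=[0 0 1 9 6 16 12 27 35]
t=16: x=[0.0000 0.0950 1.6650 7.9550 7.2350 14.6700 13.8050 26.3350 34.2400] k=[0 1 6 6 8 19 14 23 38]
t=17: x=[0.0950 1.3800 5.5250 6.1900 8.8550 17.4800 15.3300 23.5700 36.5750] k=[4 2 5 6 11 15 11 20 41]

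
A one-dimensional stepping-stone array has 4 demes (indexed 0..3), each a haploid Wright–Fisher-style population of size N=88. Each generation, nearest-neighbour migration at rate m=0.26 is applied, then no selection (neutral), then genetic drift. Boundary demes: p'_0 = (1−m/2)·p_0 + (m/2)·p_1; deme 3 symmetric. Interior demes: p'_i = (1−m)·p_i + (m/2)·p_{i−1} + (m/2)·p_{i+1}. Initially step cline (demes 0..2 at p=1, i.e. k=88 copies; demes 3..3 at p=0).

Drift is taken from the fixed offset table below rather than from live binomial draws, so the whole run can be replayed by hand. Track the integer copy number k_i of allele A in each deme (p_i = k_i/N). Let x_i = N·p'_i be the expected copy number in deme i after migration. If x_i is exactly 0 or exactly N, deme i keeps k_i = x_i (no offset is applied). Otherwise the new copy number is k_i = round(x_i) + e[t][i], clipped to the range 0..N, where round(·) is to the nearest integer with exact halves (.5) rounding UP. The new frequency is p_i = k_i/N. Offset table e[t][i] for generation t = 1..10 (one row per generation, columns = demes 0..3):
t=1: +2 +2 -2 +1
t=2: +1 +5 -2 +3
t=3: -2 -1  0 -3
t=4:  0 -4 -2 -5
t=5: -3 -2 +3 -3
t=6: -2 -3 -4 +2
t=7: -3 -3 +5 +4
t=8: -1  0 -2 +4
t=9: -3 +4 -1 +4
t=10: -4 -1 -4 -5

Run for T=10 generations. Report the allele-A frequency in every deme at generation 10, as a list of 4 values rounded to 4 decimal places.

t=0: k=[88 88 88 0]
t=1: x=[88.0000 88.0000 76.5600 11.4400] k=[88 88 75 12]
t=2: x=[88.0000 86.3100 68.5000 20.1900] k=[88 88 67 23]
t=3: x=[88.0000 85.2700 64.0100 28.7200] k=[88 84 64 26]
t=4: x=[87.4800 81.9200 61.6600 30.9400] k=[87 78 60 26]
t=5: x=[85.8300 76.8300 57.9200 30.4200] k=[83 75 61 27]
t=6: x=[81.9600 74.2200 58.4000 31.4200] k=[80 71 54 33]
t=7: x=[78.8300 69.9600 53.4800 35.7300] k=[76 67 58 40]
t=8: x=[74.8300 67.0000 56.8300 42.3400] k=[74 67 55 46]
t=9: x=[73.0900 66.3500 55.3900 47.1700] k=[70 70 54 51]
t=10: x=[70.0000 67.9200 55.6900 51.3900] k=[66 67 52 46]

[0.7500, 0.7614, 0.5909, 0.5227]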